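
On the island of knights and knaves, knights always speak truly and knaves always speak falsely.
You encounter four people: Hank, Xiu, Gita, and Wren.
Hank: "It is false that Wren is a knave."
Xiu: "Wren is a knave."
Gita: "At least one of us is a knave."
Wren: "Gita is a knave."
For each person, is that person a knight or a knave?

Knights: Xiu and Gita. Knaves: Hank and Wren.

Since Hank is a knave, "it is false that Wren is a knave" needs to be False, which holds.
Xiu is a knight, so "Wren is a knave" must be True — and it is.
Gita is a knight, so "at least one of us is a knave" must be True — and it is.
As a knave, Wren's statement "Gita is a knave" should be False; it is.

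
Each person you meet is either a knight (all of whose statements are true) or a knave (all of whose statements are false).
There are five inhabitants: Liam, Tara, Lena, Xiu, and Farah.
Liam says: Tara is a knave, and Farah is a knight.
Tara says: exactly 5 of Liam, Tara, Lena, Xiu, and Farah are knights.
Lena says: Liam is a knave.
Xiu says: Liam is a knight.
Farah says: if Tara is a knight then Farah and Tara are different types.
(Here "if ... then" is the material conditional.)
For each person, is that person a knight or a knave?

Liam is a knight, Tara is a knave, Lena is a knave, Xiu is a knight, and Farah is a knight.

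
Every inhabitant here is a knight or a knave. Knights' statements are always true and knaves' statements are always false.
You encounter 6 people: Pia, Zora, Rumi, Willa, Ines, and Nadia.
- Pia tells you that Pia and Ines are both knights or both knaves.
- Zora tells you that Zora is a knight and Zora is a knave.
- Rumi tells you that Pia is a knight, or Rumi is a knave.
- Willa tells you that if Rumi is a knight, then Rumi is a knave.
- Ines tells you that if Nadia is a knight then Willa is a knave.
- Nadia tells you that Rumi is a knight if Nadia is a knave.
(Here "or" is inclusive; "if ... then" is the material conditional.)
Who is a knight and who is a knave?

Pia is a knight, Zora is a knave, Rumi is a knight, Willa is a knave, Ines is a knight, and Nadia is a knight.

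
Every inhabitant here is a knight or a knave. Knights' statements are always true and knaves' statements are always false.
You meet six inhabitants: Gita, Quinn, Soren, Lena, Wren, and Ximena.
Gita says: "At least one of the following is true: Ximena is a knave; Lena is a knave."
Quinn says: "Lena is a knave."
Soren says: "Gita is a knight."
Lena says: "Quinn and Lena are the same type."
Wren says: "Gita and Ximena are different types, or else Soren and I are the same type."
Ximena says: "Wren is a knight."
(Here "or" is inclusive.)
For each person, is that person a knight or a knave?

Gita (knight): "at least one of the following is true: Ximena is a knave; Lena is a knave" — true. ✓
Quinn is a knight, so "Lena is a knave" must be true — and it is.
Soren is a knight, and the claim "Gita is a knight" is indeed true.
Lena is a knave; "Quinn and Lena are the same type" is False, as required.
Wren is a knight, and the claim "Gita and Ximena are different types, or else Soren and I are the same type" is indeed true.
Ximena is a knight; "Wren is a knight" is true, as required.

Knights: Gita, Quinn, Soren, Wren, and Ximena. Knaves: Lena.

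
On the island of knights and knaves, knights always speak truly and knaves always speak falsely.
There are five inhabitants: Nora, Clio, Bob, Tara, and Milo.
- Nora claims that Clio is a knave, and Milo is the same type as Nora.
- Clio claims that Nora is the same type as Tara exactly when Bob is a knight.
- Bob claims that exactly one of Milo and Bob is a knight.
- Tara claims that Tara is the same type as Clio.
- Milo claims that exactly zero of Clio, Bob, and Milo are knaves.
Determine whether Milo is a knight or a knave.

Milo is a knave.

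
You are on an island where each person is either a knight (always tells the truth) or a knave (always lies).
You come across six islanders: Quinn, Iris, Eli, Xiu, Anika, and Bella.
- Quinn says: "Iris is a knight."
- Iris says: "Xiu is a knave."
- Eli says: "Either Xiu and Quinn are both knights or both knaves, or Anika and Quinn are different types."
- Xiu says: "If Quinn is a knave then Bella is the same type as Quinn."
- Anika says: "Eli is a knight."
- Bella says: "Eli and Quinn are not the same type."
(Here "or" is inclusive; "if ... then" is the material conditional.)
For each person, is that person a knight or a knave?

Knights: Xiu. Knaves: Quinn, Iris, Eli, Anika, and Bella.

Since Quinn is a knave, "Iris is a knight" needs to be False, which holds.
Iris is a knave; "Xiu is a knave" is False, as required.
Eli is a knave; "either Xiu and Quinn are both knights or both knaves, or Anika and Quinn are different types" is False, as required.
Xiu is a knight, so "if Quinn is a knave then Bella is the same type as Quinn" must be True — and it is.
Anika (knave): "Eli is a knight" — False. ✓
Bella (knave): "Eli and Quinn are not the same type" — False. ✓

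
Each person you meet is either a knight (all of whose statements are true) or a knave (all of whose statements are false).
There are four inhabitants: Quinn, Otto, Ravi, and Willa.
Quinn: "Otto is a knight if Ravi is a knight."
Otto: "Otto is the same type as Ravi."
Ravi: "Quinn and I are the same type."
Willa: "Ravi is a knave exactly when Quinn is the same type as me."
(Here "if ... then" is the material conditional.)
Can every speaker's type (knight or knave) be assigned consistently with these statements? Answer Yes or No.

Checking all 16 assignments, each has at least one speaker whose statement's truth value contradicts their type.

No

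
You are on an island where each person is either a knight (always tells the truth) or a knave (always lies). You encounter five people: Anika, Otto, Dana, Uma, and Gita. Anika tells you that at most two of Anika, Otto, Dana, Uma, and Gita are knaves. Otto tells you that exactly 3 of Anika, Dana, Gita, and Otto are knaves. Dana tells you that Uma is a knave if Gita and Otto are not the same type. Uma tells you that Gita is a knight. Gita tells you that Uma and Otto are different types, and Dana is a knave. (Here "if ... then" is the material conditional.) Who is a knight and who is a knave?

Anika is a knight, Otto is a knave, Dana is a knave, Uma is a knight, and Gita is a knight.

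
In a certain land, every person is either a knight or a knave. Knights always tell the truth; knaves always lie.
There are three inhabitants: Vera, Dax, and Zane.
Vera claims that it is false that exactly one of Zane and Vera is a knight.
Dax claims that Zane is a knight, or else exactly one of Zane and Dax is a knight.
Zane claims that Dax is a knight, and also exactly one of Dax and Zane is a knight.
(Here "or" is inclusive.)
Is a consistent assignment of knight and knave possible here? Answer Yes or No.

No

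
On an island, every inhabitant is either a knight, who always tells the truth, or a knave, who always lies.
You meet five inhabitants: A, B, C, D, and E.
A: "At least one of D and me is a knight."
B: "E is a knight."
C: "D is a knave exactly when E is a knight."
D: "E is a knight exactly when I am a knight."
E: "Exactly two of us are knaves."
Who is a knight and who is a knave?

A is a knave, B is a knight, C is a knight, D is a knave, and E is a knight.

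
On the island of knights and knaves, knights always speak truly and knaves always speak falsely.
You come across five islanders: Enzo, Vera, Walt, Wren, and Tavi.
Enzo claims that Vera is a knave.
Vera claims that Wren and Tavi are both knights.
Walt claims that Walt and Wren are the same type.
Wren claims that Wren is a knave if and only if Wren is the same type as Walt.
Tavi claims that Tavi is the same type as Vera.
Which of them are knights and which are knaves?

Enzo is a knave, Vera is a knight, Walt is a knave, Wren is a knight, and Tavi is a knight.

Enzo (knave): "Vera is a knave" — False. ✓
As a knight, Vera's statement "Wren and Tavi are both knights" should be true; it is.
As a knave, Walt's statement "Walt and Wren are the same type" should be False; it is.
Wren is a knight, and the claim "Wren is a knave if and only if Wren is the same type as Walt" is indeed true.
Tavi is a knight; "Tavi is the same type as Vera" is true, as required.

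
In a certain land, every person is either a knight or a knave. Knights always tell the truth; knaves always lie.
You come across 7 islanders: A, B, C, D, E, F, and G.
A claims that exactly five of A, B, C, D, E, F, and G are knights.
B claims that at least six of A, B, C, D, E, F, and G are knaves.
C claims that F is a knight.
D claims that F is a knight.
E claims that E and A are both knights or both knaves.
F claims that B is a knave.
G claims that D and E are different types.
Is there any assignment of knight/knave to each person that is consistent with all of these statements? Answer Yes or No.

Yes

One consistent assignment: A=knight, B=knave, C=knight, D=knight, E=knight, F=knight, G=knave.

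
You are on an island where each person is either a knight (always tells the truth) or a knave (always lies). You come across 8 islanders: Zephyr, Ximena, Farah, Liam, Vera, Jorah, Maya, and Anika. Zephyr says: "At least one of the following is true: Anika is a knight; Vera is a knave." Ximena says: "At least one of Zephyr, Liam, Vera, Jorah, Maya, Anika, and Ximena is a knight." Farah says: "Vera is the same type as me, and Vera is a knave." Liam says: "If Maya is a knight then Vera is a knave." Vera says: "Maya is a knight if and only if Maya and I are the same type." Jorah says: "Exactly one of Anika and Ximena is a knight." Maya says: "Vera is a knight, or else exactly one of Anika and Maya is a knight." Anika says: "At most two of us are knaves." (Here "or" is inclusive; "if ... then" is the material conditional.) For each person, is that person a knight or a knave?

Zephyr (knave): "at least one of the following is true: Anika is a knight; Vera is a knave" — False. ✓
As a knight, Ximena's statement "at least one of Zephyr, Liam, Vera, Jorah, Maya, Anika, and Ximena is a knight" should be True; it is.
Farah (knave): "Vera is the same type as me, and Vera is a knave" — False. ✓
Liam is a knave; "if Maya is a knight then Vera is a knave" is False, as required.
Vera (knight): "Maya is a knight if and only if Maya and I are the same type" — True. ✓
Jorah is a knight; "exactly one of Anika and Ximena is a knight" is True, as required.
As a knight, Maya's statement "Vera is a knight, or else exactly one of Anika and Maya is a knight" should be True; it is.
Anika is a knave; "at most two of us are knaves" is False, as required.

Knights: Ximena, Vera, Jorah, and Maya. Knaves: Zephyr, Farah, Liam, and Anika.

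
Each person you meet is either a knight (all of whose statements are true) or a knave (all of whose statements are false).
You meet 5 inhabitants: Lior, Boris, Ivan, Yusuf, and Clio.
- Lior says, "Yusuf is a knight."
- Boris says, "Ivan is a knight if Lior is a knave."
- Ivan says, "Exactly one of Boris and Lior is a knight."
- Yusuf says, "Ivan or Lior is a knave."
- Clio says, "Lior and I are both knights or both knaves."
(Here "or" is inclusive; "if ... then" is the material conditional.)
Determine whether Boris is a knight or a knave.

Consistent assignments: {Lior=knight, Boris=knight, Ivan=knave, Yusuf=knight, Clio=knight}; {Lior=knight, Boris=knight, Ivan=knave, Yusuf=knight, Clio=knave}
In every consistent assignment, Boris is a knight.

Boris is a knight.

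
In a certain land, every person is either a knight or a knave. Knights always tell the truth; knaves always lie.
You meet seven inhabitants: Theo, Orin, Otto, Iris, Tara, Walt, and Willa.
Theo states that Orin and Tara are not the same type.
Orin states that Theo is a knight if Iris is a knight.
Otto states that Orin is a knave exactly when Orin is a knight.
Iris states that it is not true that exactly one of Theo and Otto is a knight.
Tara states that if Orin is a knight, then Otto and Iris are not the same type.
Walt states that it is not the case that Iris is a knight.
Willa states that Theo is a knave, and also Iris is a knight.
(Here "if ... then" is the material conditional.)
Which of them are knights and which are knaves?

Theo is a knight; "Orin and Tara are not the same type" is True, as required.
Since Orin is a knight, "Theo is a knight if Iris is a knight" needs to be True, which holds.
Otto is a knave, and the claim "Orin is a knave exactly when Orin is a knight" is indeed false.
Iris is a knave, so "it is not true that exactly one of Theo and Otto is a knight" must be false — and it is.
Tara is a knave, so "if Orin is a knight, then Otto and Iris are not the same type" must be false — and it is.
As a knight, Walt's statement "it is not the case that Iris is a knight" should be True; it is.
Willa is a knave, so "Theo is a knave, and also Iris is a knight" must be false — and it is.

Knights: Theo, Orin, and Walt. Knaves: Otto, Iris, Tara, and Willa.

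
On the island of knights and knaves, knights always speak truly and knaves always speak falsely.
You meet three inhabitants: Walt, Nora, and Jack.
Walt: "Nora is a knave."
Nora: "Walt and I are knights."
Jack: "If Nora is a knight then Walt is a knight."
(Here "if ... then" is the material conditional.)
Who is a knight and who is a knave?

Walt is a knight, Nora is a knave, and Jack is a knight.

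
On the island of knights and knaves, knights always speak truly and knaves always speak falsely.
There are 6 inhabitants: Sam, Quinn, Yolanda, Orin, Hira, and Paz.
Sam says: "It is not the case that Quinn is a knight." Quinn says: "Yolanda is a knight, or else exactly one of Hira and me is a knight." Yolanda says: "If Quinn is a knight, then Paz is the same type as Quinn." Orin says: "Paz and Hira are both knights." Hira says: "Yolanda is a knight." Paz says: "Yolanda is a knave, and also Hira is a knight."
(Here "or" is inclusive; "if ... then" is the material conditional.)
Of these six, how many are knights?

1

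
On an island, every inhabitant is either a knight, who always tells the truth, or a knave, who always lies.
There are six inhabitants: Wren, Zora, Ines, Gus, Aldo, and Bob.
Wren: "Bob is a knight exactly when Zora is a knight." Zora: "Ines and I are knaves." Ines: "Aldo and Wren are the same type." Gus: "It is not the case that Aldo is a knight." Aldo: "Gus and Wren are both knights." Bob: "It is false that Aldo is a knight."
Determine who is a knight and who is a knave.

Knights: Ines, Gus, and Bob. Knaves: Wren, Zora, and Aldo.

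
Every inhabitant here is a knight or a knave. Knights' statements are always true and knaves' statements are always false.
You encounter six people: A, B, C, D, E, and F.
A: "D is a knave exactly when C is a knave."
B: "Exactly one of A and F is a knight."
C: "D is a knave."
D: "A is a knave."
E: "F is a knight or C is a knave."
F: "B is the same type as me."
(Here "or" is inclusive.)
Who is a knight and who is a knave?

Knights: B, D, E, and F. Knaves: A and C.

Since A is a knave, "D is a knave exactly when C is a knave" needs to be false, which holds.
B is a knight, so "exactly one of A and F is a knight" must be true — and it is.
C (knave): "D is a knave" — false. ✓
D is a knight; "A is a knave" is true, as required.
E is a knight, and the claim "F is a knight or C is a knave" is indeed true.
F is a knight, and the claim "B is the same type as me" is indeed true.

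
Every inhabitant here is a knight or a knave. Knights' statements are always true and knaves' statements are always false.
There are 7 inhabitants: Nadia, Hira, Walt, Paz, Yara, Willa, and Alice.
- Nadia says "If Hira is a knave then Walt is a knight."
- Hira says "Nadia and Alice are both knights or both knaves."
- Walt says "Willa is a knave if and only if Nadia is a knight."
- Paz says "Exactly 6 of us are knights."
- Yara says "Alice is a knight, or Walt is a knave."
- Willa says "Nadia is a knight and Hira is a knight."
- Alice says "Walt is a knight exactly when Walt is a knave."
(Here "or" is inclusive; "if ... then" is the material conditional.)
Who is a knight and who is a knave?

Knights: Nadia and Walt. Knaves: Hira, Paz, Yara, Willa, and Alice.

Nadia is a knight; "if Hira is a knave then Walt is a knight" is true, as required.
Hira is a knave; "Nadia and Alice are both knights or both knaves" is false, as required.
Walt (knight): "Willa is a knave if and only if Nadia is a knight" — true. ✓
Paz is a knave; "exactly 6 of us are knights" is false, as required.
As a knave, Yara's statement "Alice is a knight, or Walt is a knave" should be false; it is.
Willa is a knave; "Nadia is a knight and Hira is a knight" is false, as required.
Alice is a knave, and the claim "Walt is a knight exactly when Walt is a knave" is indeed false.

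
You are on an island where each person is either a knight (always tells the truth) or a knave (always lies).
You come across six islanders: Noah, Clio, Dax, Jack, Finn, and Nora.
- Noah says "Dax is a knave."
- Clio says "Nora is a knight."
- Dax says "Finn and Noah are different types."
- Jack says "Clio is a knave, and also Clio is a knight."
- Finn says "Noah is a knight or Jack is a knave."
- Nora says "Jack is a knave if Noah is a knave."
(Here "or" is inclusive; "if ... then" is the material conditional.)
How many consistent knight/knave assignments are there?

2

Consistent assignments:
  Noah=knight, Clio=knight, Dax=knave, Jack=knave, Finn=knight, Nora=knight
  Noah=knave, Clio=knight, Dax=knight, Jack=knave, Finn=knight, Nora=knight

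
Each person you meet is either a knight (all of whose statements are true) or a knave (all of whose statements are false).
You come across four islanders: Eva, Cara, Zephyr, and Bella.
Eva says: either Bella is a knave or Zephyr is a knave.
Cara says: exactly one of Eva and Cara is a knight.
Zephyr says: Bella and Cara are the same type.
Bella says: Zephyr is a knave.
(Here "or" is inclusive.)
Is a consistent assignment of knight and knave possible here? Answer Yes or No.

No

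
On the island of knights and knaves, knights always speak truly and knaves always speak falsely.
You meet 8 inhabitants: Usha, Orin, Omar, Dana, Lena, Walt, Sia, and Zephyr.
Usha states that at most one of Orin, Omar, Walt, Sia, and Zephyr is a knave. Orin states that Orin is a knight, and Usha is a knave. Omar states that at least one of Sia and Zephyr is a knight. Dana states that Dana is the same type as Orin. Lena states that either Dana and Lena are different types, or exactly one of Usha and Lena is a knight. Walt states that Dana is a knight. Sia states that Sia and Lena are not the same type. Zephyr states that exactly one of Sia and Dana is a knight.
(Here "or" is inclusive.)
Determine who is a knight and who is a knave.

Usha (knave): "at most one of Orin, Omar, Walt, Sia, and Zephyr is a knave" — false. ✓
Since Orin is a knight, "Orin is a knight, and Usha is a knave" needs to be True, which holds.
Omar is a knave, and the claim "at least one of Sia and Zephyr is a knight" is indeed false.
Since Dana is a knave, "Dana is the same type as Orin" needs to be false, which holds.
Lena is a knave, and the claim "either Dana and Lena are different types, or exactly one of Usha and Lena is a knight" is indeed false.
As a knave, Walt's statement "Dana is a knight" should be false; it is.
Sia is a knave; "Sia and Lena are not the same type" is false, as required.
Since Zephyr is a knave, "exactly one of Sia and Dana is a knight" needs to be false, which holds.

Usha is a knave, Orin is a knight, Omar is a knave, Dana is a knave, Lena is a knave, Walt is a knave, Sia is a knave, and Zephyr is a knave.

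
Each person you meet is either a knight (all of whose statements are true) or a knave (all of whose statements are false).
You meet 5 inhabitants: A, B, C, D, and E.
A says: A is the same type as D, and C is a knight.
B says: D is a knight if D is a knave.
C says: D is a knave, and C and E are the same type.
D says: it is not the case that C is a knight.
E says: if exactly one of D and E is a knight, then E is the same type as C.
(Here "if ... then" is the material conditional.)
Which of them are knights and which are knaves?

A is a knave, B is a knight, C is a knave, D is a knight, and E is a knight.

A (knave): "A is the same type as D, and C is a knight" — false. ✓
B is a knight, and the claim "D is a knight if D is a knave" is indeed True.
C (knave): "D is a knave, and C and E are the same type" — false. ✓
As a knight, D's statement "it is not the case that C is a knight" should be True; it is.
E (knight): "if exactly one of D and E is a knight, then E is the same type as C" — True. ✓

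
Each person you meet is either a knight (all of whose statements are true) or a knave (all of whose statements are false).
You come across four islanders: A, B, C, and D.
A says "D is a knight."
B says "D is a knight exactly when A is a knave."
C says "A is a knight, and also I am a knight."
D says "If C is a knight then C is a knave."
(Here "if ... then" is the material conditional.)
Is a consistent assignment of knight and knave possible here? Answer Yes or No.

Yes

One consistent assignment: A=knight, B=knave, C=knave, D=knight.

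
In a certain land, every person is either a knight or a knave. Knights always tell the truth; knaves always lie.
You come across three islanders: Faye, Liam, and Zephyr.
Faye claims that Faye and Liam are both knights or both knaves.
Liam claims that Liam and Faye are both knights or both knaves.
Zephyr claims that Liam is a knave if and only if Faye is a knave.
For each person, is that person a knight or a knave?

Faye is a knight, Liam is a knight, and Zephyr is a knight.

Faye is a knight, so "Faye and Liam are both knights or both knaves" must be True — and it is.
Liam (knight): "Liam and Faye are both knights or both knaves" — True. ✓
Since Zephyr is a knight, "Liam is a knave if and only if Faye is a knave" needs to be True, which holds.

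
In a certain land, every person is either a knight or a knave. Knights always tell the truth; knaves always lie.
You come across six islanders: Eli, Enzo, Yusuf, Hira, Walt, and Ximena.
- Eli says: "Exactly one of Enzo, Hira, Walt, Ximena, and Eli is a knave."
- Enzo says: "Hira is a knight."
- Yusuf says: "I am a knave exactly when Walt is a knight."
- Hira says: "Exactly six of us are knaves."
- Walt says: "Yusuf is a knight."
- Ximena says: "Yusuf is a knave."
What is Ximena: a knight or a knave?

Ximena is a knight.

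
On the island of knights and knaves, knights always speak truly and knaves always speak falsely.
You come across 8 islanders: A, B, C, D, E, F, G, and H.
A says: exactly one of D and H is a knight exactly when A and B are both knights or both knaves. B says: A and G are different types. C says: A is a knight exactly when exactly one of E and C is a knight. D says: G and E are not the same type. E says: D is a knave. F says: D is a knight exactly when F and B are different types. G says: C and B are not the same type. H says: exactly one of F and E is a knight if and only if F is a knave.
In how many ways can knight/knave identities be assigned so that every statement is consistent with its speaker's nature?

2

Consistent assignments:
  A=knave, B=knight, C=knave, D=knave, E=knight, F=knight, G=knight, H=knight
  A=knave, B=knight, C=knave, D=knave, E=knight, F=knave, G=knight, H=knight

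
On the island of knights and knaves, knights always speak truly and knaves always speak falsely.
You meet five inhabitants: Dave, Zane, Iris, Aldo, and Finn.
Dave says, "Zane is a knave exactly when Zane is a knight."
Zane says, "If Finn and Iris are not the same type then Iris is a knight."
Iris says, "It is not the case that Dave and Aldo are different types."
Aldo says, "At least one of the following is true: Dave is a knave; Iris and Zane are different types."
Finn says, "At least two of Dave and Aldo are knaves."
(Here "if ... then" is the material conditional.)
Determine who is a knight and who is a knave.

Knights: Zane and Aldo. Knaves: Dave, Iris, and Finn.

Suppose Dave is a knight. Then Dave's statement "Zane is a knave exactly when Zane is a knight" would have to be true. Checking the 16 ways to assign the others, none is consistent with every speaker.
(For instance, with Zane=knight, Iris=knave, Aldo=knight, Finn=knave, Dave's claim "Zane is a knave exactly when Zane is a knight" comes out false where it would need to be true.)
So Dave must be a knave, making "Zane is a knave exactly when Zane is a knight" false. Taking Dave=knave, Zane=knight, Iris=knave, Aldo=knight, Finn=knave, each remaining statement checks out:
  Zane (knight): "if Finn and Iris are not the same type then Iris is a knight" — true. ✓
  Iris (knave): "it is not the case that Dave and Aldo are different types" — false. ✓
  Aldo (knight): "at least one of the following is true: Dave is a knave; Iris and Zane are different types" — true. ✓
  Finn (knave): "at least two of Dave and Aldo are knaves" — false. ✓
This is the unique consistent assignment.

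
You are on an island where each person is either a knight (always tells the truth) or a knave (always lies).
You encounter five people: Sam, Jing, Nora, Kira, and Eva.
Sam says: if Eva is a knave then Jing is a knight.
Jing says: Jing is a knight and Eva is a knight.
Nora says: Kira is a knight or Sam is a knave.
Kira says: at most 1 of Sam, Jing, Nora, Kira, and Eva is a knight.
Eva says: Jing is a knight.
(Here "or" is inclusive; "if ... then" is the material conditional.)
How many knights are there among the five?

3

The unique consistent assignment is Sam=knight, Jing=knight, Nora=knave, Kira=knave, Eva=knight.
That has 3 knights.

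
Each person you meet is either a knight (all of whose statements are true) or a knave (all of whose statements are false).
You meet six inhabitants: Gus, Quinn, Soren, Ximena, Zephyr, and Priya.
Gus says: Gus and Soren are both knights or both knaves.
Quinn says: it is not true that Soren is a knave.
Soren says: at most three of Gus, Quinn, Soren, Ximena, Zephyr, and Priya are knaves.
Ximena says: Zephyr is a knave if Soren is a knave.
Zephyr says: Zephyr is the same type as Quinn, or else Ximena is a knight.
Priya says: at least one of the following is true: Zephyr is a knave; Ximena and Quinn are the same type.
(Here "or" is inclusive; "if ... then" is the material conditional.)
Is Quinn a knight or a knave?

Consistent assignments: {Gus=knight, Quinn=knight, Soren=knight, Ximena=knight, Zephyr=knight, Priya=knight}; {Gus=knave, Quinn=knight, Soren=knight, Ximena=knight, Zephyr=knight, Priya=knight}
In every consistent assignment, Quinn is a knight.

Quinn is a knight.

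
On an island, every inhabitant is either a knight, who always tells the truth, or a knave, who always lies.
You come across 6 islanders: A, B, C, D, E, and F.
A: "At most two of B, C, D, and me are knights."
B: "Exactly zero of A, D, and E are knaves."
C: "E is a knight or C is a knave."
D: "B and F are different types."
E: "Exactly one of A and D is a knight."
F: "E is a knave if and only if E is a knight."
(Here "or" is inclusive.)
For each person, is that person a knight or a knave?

Knights: A, C, and E. Knaves: B, D, and F.

A is a knight; "at most two of B, C, D, and me are knights" is true, as required.
Since B is a knave, "exactly zero of A, D, and E are knaves" needs to be false, which holds.
C (knight): "E is a knight or C is a knave" — true. ✓
D is a knave, and the claim "B and F are different types" is indeed false.
E (knight): "exactly one of A and D is a knight" — true. ✓
F is a knave, and the claim "E is a knave if and only if E is a knight" is indeed false.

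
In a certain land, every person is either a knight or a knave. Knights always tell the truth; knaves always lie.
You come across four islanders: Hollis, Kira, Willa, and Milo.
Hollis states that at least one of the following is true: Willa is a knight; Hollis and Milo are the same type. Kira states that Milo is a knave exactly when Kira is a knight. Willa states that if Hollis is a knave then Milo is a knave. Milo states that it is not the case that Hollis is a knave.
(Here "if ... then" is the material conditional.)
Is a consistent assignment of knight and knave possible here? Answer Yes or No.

No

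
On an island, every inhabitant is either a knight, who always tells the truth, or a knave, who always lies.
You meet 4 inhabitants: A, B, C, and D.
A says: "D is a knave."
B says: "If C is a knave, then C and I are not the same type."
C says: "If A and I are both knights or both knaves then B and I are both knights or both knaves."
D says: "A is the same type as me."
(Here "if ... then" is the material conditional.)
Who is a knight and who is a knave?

Since A is a knight, "D is a knave" needs to be True, which holds.
B (knight): "if C is a knave, then C and I are not the same type" — True. ✓
C is a knight, and the claim "if A and I are both knights or both knaves then B and I are both knights or both knaves" is indeed True.
D is a knave, and the claim "A is the same type as me" is indeed False.

A is a knight, B is a knight, C is a knight, and D is a knave.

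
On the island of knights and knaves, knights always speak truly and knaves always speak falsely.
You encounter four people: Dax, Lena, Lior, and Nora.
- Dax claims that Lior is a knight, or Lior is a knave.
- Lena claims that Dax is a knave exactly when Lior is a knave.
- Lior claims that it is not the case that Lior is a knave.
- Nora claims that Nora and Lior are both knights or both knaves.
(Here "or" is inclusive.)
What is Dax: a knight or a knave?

Consistent assignments: {Dax=knight, Lena=knight, Lior=knight, Nora=knight}; {Dax=knight, Lena=knight, Lior=knight, Nora=knave}
In every consistent assignment, Dax is a knight.

Dax is a knight.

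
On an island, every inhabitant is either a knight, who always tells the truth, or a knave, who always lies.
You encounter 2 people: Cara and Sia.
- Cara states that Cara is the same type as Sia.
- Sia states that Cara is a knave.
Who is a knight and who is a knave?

Suppose Cara is a knight. Then Cara's statement "Cara is the same type as Sia" would have to be true. Checking the 2 ways to assign the others, none is consistent with every speaker.
(For instance, with Sia=knight, Sia's claim "Cara is a knave" comes out false where it would need to be true.)
So Cara must be a knave, making "Cara is the same type as Sia" false. Taking Cara=knave, Sia=knight, each remaining statement checks out:
  Sia (knight): "Cara is a knave" — true. ✓
This is the unique consistent assignment.

Cara is a knave and Sia is a knight.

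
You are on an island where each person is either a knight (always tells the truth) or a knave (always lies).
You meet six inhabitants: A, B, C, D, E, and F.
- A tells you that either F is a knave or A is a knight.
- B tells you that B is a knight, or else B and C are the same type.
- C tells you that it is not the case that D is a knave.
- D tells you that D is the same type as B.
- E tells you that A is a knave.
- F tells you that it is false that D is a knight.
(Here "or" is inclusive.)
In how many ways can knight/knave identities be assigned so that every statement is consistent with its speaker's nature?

Consistent assignments:
  A=knight, B=knight, C=knight, D=knight, E=knave, F=knave
  A=knight, B=knight, C=knave, D=knave, E=knave, F=knight
  A=knave, B=knight, C=knave, D=knave, E=knight, F=knight

3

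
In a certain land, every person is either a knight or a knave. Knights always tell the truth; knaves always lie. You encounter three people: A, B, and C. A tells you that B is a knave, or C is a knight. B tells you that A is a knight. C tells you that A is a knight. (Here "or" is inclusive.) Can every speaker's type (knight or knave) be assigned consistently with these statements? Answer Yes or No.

Yes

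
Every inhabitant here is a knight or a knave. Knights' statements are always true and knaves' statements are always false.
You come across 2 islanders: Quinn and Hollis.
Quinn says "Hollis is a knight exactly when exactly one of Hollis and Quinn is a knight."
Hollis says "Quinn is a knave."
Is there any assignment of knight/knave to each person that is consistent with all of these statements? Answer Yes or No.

No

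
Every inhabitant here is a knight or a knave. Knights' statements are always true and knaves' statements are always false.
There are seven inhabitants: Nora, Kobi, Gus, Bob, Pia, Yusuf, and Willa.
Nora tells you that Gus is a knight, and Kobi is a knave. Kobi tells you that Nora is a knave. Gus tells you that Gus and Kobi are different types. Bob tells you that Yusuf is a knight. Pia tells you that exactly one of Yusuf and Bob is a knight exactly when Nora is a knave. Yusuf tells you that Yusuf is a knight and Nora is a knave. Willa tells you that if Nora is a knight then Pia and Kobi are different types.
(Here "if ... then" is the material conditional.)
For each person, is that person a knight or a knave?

Nora is a knight, Kobi is a knave, Gus is a knight, Bob is a knave, Pia is a knight, Yusuf is a knave, and Willa is a knight.

Since Nora is a knight, "Gus is a knight, and Kobi is a knave" needs to be True, which holds.
As a knave, Kobi's statement "Nora is a knave" should be false; it is.
Since Gus is a knight, "Gus and Kobi are different types" needs to be True, which holds.
Bob is a knave, so "Yusuf is a knight" must be false — and it is.
As a knight, Pia's statement "exactly one of Yusuf and Bob is a knight exactly when Nora is a knave" should be True; it is.
As a knave, Yusuf's statement "Yusuf is a knight and Nora is a knave" should be false; it is.
As a knight, Willa's statement "if Nora is a knight then Pia and Kobi are different types" should be True; it is.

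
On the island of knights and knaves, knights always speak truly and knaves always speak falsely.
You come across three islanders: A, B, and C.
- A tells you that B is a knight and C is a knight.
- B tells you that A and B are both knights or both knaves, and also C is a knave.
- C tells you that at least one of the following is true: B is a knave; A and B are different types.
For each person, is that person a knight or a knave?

Knights: C. Knaves: A and B.

Suppose A is a knight. Then A's statement "B is a knight and C is a knight" would have to be true. Checking the 4 ways to assign the others, none is consistent with every speaker.
(For instance, with B=knave, C=knight, A's claim "B is a knight and C is a knight" comes out false where it would need to be true.)
So A must be a knave, making "B is a knight and C is a knight" false. Taking A=knave, B=knave, C=knight, each remaining statement checks out:
  B (knave): "A and B are both knights or both knaves, and also C is a knave" — false. ✓
  C (knight): "at least one of the following is true: B is a knave; A and B are different types" — true. ✓
This is the unique consistent assignment.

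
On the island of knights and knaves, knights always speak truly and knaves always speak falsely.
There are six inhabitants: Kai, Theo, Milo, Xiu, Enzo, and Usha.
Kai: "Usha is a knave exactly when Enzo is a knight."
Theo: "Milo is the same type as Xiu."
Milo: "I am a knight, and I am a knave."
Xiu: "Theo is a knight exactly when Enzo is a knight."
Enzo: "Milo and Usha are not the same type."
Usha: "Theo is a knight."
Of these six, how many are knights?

The unique consistent assignment is Kai=knave, Theo=knave, Milo=knave, Xiu=knight, Enzo=knave, Usha=knave.
That has 1 knight.

1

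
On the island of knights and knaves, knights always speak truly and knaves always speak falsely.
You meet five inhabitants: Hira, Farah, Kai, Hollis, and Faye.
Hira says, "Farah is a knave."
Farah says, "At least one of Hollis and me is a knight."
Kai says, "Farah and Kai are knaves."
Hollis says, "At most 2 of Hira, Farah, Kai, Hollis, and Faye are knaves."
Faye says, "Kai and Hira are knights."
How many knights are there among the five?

1

The unique consistent assignment is Hira=knave, Farah=knight, Kai=knave, Hollis=knave, Faye=knave.
That has 1 knight.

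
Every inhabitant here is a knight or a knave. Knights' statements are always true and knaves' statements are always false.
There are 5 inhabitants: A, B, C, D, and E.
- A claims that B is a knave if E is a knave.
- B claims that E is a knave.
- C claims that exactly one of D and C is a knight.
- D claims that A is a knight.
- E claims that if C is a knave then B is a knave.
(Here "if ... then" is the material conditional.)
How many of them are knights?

1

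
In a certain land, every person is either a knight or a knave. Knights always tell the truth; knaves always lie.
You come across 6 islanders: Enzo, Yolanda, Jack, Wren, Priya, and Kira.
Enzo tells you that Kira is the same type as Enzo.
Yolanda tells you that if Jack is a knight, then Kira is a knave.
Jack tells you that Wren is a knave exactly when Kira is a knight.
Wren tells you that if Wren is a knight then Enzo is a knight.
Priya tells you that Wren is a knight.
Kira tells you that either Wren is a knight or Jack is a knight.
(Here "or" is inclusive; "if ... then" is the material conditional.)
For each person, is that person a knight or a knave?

As a knight, Enzo's statement "Kira is the same type as Enzo" should be True; it is.
Yolanda is a knight; "if Jack is a knight, then Kira is a knave" is True, as required.
Jack is a knave, so "Wren is a knave exactly when Kira is a knight" must be False — and it is.
Wren is a knight, and the claim "if Wren is a knight then Enzo is a knight" is indeed True.
As a knight, Priya's statement "Wren is a knight" should be True; it is.
Kira is a knight, and the claim "either Wren is a knight or Jack is a knight" is indeed True.

Enzo is a knight, Yolanda is a knight, Jack is a knave, Wren is a knight, Priya is a knight, and Kira is a knight.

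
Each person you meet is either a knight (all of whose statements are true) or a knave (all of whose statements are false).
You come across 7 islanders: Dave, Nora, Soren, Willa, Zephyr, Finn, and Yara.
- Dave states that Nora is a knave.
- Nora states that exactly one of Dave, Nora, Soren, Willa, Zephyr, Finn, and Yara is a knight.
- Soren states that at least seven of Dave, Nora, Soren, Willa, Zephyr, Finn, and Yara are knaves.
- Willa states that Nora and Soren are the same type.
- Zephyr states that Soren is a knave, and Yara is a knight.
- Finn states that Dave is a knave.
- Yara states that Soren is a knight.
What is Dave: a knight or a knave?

Consistent assignments: {Dave=knight, Nora=knave, Soren=knave, Willa=knight, Zephyr=knave, Finn=knave, Yara=knave}
In every consistent assignment, Dave is a knight.

Dave is a knight.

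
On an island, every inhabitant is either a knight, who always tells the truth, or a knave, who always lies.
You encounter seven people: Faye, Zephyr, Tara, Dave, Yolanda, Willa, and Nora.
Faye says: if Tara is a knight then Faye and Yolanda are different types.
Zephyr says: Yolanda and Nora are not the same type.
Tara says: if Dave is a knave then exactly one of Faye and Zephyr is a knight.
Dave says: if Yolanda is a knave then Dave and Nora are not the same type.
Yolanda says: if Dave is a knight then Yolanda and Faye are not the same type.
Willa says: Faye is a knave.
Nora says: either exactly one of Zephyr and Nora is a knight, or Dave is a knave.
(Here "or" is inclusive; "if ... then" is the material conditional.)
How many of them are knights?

3

The unique consistent assignment is Faye=knave, Zephyr=knave, Tara=knight, Dave=knight, Yolanda=knave, Willa=knight, Nora=knave.
That has 3 knights.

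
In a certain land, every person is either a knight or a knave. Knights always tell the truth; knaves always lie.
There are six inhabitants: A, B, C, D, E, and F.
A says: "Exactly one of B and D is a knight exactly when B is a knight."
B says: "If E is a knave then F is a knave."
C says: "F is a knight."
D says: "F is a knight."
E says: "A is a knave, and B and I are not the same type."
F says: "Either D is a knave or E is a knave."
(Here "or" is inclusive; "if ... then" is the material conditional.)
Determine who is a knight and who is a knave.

A is a knave, B is a knave, C is a knight, D is a knight, E is a knave, and F is a knight.

Since A is a knave, "exactly one of B and D is a knight exactly when B is a knight" needs to be False, which holds.
B is a knave, and the claim "if E is a knave then F is a knave" is indeed False.
C is a knight; "F is a knight" is true, as required.
Since D is a knight, "F is a knight" needs to be true, which holds.
E is a knave, so "A is a knave, and B and I are not the same type" must be False — and it is.
F is a knight, so "either D is a knave or E is a knave" must be true — and it is.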